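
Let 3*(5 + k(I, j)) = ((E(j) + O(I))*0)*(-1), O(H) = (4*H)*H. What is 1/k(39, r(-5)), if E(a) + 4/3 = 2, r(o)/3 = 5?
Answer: -⅕ ≈ -0.20000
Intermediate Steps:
r(o) = 15 (r(o) = 3*5 = 15)
E(a) = ⅔ (E(a) = -4/3 + 2 = ⅔)
O(H) = 4*H²
k(I, j) = -5 (k(I, j) = -5 + (((⅔ + 4*I²)*0)*(-1))/3 = -5 + (0*(-1))/3 = -5 + (⅓)*0 = -5 + 0 = -5)
1/k(39, r(-5)) = 1/(-5) = -⅕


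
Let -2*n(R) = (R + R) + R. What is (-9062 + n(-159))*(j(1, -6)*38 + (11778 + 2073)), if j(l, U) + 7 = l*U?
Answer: -235710979/2 ≈ -1.1786e+8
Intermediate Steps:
j(l, U) = -7 + U*l (j(l, U) = -7 + l*U = -7 + U*l)
n(R) = -3*R/2 (n(R) = -((R + R) + R)/2 = -(2*R + R)/2 = -3*R/2)
(-9062 + n(-159))*(j(1, -6)*38 + (11778 + 2073)) = (-9062 - 3/2*(-159))*((-7 - 6*1)*38 + (11778 + 2073)) = (-9062 + 477/2)*((-7 - 6)*38 + 13851) = -17647*(-13*38 + 13851)/2 = -17647*(-494 + 13851)/2 = -17647/2*13357 = -235710979/2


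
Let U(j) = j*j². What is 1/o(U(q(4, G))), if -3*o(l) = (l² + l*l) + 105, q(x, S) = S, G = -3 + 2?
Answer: -3/107 ≈ -0.028037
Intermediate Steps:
G = -1
U(j) = j³
o(l) = -35 - 2*l²/3 (o(l) = -((l² + l*l) + 105)/3 = -((l² + l²) + 105)/3 = -(2*l² + 105)/3 = -(105 + 2*l²)/3 = -35 - 2*l²/3)
1/o(U(q(4, G))) = 1/(-35 - 2*((-1)³)²/3) = 1/(-35 - ⅔*(-1)²) = 1/(-35 - ⅔*1) = 1/(-35 - ⅔) = 1/(-107/3) = -3/107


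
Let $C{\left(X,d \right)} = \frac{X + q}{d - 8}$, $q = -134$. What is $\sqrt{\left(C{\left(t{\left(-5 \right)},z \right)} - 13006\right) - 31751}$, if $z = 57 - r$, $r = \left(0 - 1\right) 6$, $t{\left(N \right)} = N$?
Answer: $\frac{i \sqrt{135397570}}{55} \approx 211.56 i$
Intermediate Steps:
$r = -6$ ($r = \left(-1\right) 6 = -6$)
$z = 63$ ($z = 57 - -6 = 57 + 6 = 63$)
$C{\left(X,d \right)} = \frac{-134 + X}{-8 + d}$ ($C{\left(X,d \right)} = \frac{X - 134}{d - 8} = \frac{-134 + X}{-8 + d}$)
$\sqrt{\left(C{\left(t{\left(-5 \right)},z \right)} - 13006\right) - 31751} = \sqrt{\left(\frac{-134 - 5}{-8 + 63} - 13006\right) - 31751} = \sqrt{\left(\frac{1}{55} \left(-139\right) - 13006\right) - 31751} = \sqrt{\left(- \frac{139}{55} - 13006\right) - 31751} = \sqrt{- \frac{715469}{55} - 31751} = \sqrt{- \frac{2461774}{55}} = \frac{i \sqrt{135397570}}{55}$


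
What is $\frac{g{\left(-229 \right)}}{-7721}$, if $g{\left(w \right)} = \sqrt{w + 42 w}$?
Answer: $- \frac{i \sqrt{9847}}{7721} \approx - 0.012852 i$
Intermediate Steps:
$g{\left(w \right)} = \sqrt{43} \sqrt{w}$ ($g{\left(w \right)} = \sqrt{43 w} = \sqrt{43} \sqrt{w}$)
$\frac{g{\left(-229 \right)}}{-7721} = \frac{\sqrt{43} \sqrt{-229}}{-7721} = \sqrt{43} i \sqrt{229} \left(- \frac{1}{7721}\right) = i \sqrt{9847} \left(- \frac{1}{7721}\right) = - \frac{i \sqrt{9847}}{7721}$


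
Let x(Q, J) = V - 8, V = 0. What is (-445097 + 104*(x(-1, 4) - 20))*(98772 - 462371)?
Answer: 162895624391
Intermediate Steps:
x(Q, J) = -8 (x(Q, J) = 0 - 8 = -8)
(-445097 + 104*(x(-1, 4) - 20))*(98772 - 462371) = (-445097 + 104*(-8 - 20))*(98772 - 462371) = (-445097 + 104*(-28))*(-363599) = (-445097 - 2912)*(-363599) = -448009*(-363599) = 162895624391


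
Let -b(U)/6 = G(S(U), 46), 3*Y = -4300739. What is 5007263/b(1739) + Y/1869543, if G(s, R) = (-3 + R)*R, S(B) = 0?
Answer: -9378307214293/22187736324 ≈ -422.68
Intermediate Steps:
Y = -4300739/3 (Y = (⅓)*(-4300739) = -4300739/3 ≈ -1.4336e+6)
G(s, R) = R*(-3 + R)
b(U) = -11868 (b(U) = -276*(-3 + 46) = -276*43 = -6*1978 = -11868)
5007263/b(1739) + Y/1869543 = 5007263/(-11868) - 4300739/3/1869543 = 5007263*(-1/11868) - 4300739/3*1/1869543 = -5007263/11868 - 4300739/5608629 = -9378307214293/22187736324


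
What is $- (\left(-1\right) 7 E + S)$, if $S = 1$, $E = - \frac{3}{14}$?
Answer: $- \frac{5}{2} \approx -2.5$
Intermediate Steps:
$E = - \frac{3}{14}$ ($E = \left(-3\right) \frac{1}{14} = - \frac{3}{14} \approx -0.21429$)
$- (\left(-1\right) 7 E + S) = - (\left(-1\right) 7 \left(- \frac{3}{14}\right) + 1) = - (\left(-7\right) \left(- \frac{3}{14}\right) + 1) = - (\frac{3}{2} + 1) = \left(-1\right) \frac{5}{2} = - \frac{5}{2}$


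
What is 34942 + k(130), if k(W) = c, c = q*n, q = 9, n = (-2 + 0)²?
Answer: 34978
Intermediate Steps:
n = 4 (n = (-2)² = 4)
c = 36 (c = 9*4 = 36)
k(W) = 36
34942 + k(130) = 34942 + 36 = 34978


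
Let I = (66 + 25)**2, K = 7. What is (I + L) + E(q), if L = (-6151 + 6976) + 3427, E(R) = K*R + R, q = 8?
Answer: 12597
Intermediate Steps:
I = 8281 (I = 91**2 = 8281)
E(R) = 8*R (E(R) = 7*R + R = 8*R)
L = 4252 (L = 825 + 3427 = 4252)
(I + L) + E(q) = (8281 + 4252) + 8*8 = 12533 + 64 = 12597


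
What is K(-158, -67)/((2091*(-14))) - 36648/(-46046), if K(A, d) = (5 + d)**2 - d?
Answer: 63767689/96282186 ≈ 0.66230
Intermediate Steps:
K(-158, -67)/((2091*(-14))) - 36648/(-46046) = ((5 - 67)**2 - 1*(-67))/((2091*(-14))) - 36648/(-46046) = ((-62)**2 + 67)/(-29274) - 36648*(-1/46046) = (3844 + 67)*(-1/29274) + 18324/23023 = 3911*(-1/29274) + 18324/23023 = -3911/29274 + 18324/23023 = 63767689/96282186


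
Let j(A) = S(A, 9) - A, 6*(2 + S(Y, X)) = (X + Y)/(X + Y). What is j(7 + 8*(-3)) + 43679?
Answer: 262165/6 ≈ 43694.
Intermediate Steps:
S(Y, X) = -11/6 (S(Y, X) = -2 + ((X + Y)/(X + Y))/6 = -2 + (1/6)*1 = -2 + 1/6 = -11/6)
j(A) = -11/6 - A
j(7 + 8*(-3)) + 43679 = (-11/6 - (7 + 8*(-3))) + 43679 = (-11/6 - (7 - 24)) + 43679 = (-11/6 - 1*(-17)) + 43679 = (-11/6 + 17) + 43679 = 91/6 + 43679 = 262165/6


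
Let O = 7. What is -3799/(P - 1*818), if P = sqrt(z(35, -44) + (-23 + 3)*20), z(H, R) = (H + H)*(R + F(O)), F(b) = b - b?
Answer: 1553791/336302 + 3799*I*sqrt(870)/336302 ≈ 4.6202 + 0.3332*I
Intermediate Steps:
F(b) = 0
z(H, R) = 2*H*R (z(H, R) = (H + H)*(R + 0) = (2*H)*R = 2*H*R)
P = 2*I*sqrt(870) (P = sqrt(2*35*(-44) + (-23 + 3)*20) = sqrt(-3080 - 20*20) = sqrt(-3080 - 400) = sqrt(-3480) = 2*I*sqrt(870) ≈ 58.992*I)
-3799/(P - 1*818) = -3799/(2*I*sqrt(870) - 1*818) = -3799/(2*I*sqrt(870) - 818) = -3799/(-818 + 2*I*sqrt(870))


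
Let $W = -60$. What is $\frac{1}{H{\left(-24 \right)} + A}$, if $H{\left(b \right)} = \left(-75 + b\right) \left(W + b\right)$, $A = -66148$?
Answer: $- \frac{1}{57832} \approx -1.7291 \cdot 10^{-5}$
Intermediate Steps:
$H{\left(b \right)} = \left(-75 + b\right) \left(-60 + b\right)$
$\frac{1}{H{\left(-24 \right)} + A} = \frac{1}{\left(4500 + \left(-24\right)^{2} - -3240\right) - 66148} = \frac{1}{\left(4500 + 576 + 3240\right) - 66148} = \frac{1}{8316 - 66148} = \frac{1}{-57832} = - \frac{1}{57832}$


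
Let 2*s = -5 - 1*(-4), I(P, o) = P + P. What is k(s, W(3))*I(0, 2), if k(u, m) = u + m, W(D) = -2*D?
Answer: 0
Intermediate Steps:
I(P, o) = 2*P
s = -½ (s = (-5 - 1*(-4))/2 = (-5 + 4)/2 = (½)*(-1) = -½ ≈ -0.50000)
k(u, m) = m + u
k(s, W(3))*I(0, 2) = (-2*3 - ½)*(2*0) = (-6 - ½)*0 = -13/2*0 = 0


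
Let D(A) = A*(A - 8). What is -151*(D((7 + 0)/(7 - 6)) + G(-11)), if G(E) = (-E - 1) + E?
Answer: 1208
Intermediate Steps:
D(A) = A*(-8 + A)
G(E) = -1 (G(E) = (-1 - E) + E = -1)
-151*(D((7 + 0)/(7 - 6)) + G(-11)) = -151*(((7 + 0)/(7 - 6))*(-8 + (7 + 0)/(7 - 6)) - 1) = -151*((7/1)*(-8 + 7/1) - 1) = -151*((7*1)*(-8 + 7*1) - 1) = -151*(7*(-8 + 7) - 1) = -151*(7*(-1) - 1) = -151*(-7 - 1) = -151*(-8) = 1208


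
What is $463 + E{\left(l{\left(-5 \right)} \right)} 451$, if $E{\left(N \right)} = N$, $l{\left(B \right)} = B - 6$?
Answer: $-4498$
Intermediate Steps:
$l{\left(B \right)} = -6 + B$ ($l{\left(B \right)} = B - 6 = -6 + B$)
$463 + E{\left(l{\left(-5 \right)} \right)} 451 = 463 + \left(-6 - 5\right) 451 = 463 - 4961 = -4498$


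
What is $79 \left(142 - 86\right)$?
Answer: $4424$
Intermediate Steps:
$79 \left(142 - 86\right) = 79 \cdot 56 = 4424$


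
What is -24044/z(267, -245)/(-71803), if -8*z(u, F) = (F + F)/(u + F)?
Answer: 2115872/17591735 ≈ 0.12028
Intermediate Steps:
z(u, F) = -F/(4*(F + u)) (z(u, F) = -(F + F)/(8*(u + F)) = -2*F/(8*(F + u)) = -F/(4*(F + u)))
-24044/z(267, -245)/(-71803) = -24044/((-1*(-245)/(4*(-245) + 4*267)))/(-71803) = -24044/((-1*(-245)/(-980 + 1068)))*(-1/71803) = -24044/((-1*(-245)/88))*(-1/71803) = -24044/((-1*(-245)*1/88))*(-1/71803) = -24044/245/88*(-1/71803) = -24044*88/245*(-1/71803) = -2115872/245*(-1/71803) = 2115872/17591735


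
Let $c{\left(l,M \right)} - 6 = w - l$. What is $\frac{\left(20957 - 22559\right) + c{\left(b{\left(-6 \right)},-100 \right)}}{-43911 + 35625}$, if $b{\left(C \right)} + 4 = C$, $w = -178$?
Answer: $\frac{294}{1381} \approx 0.21289$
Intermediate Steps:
$b{\left(C \right)} = -4 + C$
$c{\left(l,M \right)} = -172 - l$ ($c{\left(l,M \right)} = 6 - \left(178 + l\right) = -172 - l$)
$\frac{\left(20957 - 22559\right) + c{\left(b{\left(-6 \right)},-100 \right)}}{-43911 + 35625} = \frac{\left(20957 - 22559\right) - 162}{-43911 + 35625} = \frac{\left(20957 - 22559\right) - 162}{-8286} = \left(-1602 + \left(-172 + 10\right)\right) \left(- \frac{1}{8286}\right) = \left(-1602 - 162\right) \left(- \frac{1}{8286}\right) = \left(-1764\right) \left(- \frac{1}{8286}\right) = \frac{294}{1381}$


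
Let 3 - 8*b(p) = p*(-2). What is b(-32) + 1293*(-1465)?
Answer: -15154021/8 ≈ -1.8943e+6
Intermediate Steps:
b(p) = 3/8 + p/4 (b(p) = 3/8 - p*(-2)/8 = 3/8 - (-1)*p/4 = 3/8 + p/4)
b(-32) + 1293*(-1465) = (3/8 + (1/4)*(-32)) + 1293*(-1465) = (3/8 - 8) - 1894245 = -61/8 - 1894245 = -15154021/8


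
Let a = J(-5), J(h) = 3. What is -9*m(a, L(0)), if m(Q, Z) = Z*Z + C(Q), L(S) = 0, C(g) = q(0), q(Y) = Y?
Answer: 0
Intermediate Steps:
C(g) = 0
a = 3
m(Q, Z) = Z² (m(Q, Z) = Z*Z + 0 = Z² + 0 = Z²)
-9*m(a, L(0)) = -9*0² = -9*0 = 0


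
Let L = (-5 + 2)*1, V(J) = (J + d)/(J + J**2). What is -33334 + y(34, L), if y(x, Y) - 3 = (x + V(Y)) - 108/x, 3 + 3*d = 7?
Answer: -10189939/306 ≈ -33300.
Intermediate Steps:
d = 4/3 (d = -1 + (1/3)*7 = -1 + 7/3 = 4/3 ≈ 1.3333)
V(J) = (4/3 + J)/(J + J**2) (V(J) = (J + 4/3)/(J + J**2) = (4/3 + J)/(J + J**2))
L = -3 (L = -3*1 = -3)
y(x, Y) = 3 + x - 108/x + (4/3 + Y)/(Y*(1 + Y)) (y(x, Y) = 3 + ((x + (4/3 + Y)/(Y*(1 + Y))) - 108/x) = 3 + (x - 108/x + (4/3 + Y)/(Y*(1 + Y))) = 3 + x - 108/x + (4/3 + Y)/(Y*(1 + Y)))
-33334 + y(34, L) = -33334 + (3 + 34 - 108/34 + (4/3 - 3)/((-3)*(1 - 3))) = -33334 + (3 + 34 - 108*1/34 - 1/3*(-5/3)/(-2)) = -33334 + (3 + 34 - 54/17 - 1/3*(-1/2)*(-5/3)) = -33334 + (3 + 34 - 54/17 - 5/18) = -33334 + 10265/306 = -10189939/306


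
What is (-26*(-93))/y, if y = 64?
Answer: 1209/32 ≈ 37.781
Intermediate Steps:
(-26*(-93))/y = -26*(-93)/64 = 2418*(1/64) = 1209/32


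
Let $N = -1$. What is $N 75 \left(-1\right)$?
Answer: $75$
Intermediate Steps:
$N 75 \left(-1\right) = \left(-1\right) 75 \left(-1\right) = \left(-75\right) \left(-1\right) = 75$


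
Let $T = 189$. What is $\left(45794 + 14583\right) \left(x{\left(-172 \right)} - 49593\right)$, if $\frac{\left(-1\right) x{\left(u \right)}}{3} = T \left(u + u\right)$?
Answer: $8782136535$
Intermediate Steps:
$x{\left(u \right)} = - 1134 u$ ($x{\left(u \right)} = - 3 \cdot 189 \left(u + u\right) = - 3 \cdot 189 \cdot 2 u = - 3 \cdot 378 u = - 1134 u$)
$\left(45794 + 14583\right) \left(x{\left(-172 \right)} - 49593\right) = \left(45794 + 14583\right) \left(\left(-1134\right) \left(-172\right) - 49593\right) = 60377 \left(195048 - 49593\right) = 60377 \cdot 145455 = 8782136535$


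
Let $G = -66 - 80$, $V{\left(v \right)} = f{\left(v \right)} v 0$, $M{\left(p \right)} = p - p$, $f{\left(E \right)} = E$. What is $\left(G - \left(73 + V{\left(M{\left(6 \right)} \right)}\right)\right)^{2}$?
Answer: $47961$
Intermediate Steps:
$M{\left(p \right)} = 0$
$V{\left(v \right)} = 0$ ($V{\left(v \right)} = v v 0 = v^{2} \cdot 0 = 0$)
$G = -146$ ($G = -66 - 80 = -146$)
$\left(G - \left(73 + V{\left(M{\left(6 \right)} \right)}\right)\right)^{2} = \left(-146 - 73\right)^{2} = \left(-219\right)^{2} = 47961$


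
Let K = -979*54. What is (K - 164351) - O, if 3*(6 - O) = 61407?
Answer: -196754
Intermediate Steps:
O = -20463 (O = 6 - ⅓*61407 = 6 - 20469 = -20463)
K = -52866
(K - 164351) - O = (-52866 - 164351) - 1*(-20463) = -217217 + 20463 = -196754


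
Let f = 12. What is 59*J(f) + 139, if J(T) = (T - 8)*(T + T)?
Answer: 5803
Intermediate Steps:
J(T) = 2*T*(-8 + T) (J(T) = (-8 + T)*(2*T) = 2*T*(-8 + T))
59*J(f) + 139 = 59*(2*12*(-8 + 12)) + 139 = 59*(2*12*4) + 139 = 59*96 + 139 = 5664 + 139 = 5803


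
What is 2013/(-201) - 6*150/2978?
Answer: -1029269/99763 ≈ -10.317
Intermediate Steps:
2013/(-201) - 6*150/2978 = 2013*(-1/201) - 900*1/2978 = -671/67 - 450/1489 = -1029269/99763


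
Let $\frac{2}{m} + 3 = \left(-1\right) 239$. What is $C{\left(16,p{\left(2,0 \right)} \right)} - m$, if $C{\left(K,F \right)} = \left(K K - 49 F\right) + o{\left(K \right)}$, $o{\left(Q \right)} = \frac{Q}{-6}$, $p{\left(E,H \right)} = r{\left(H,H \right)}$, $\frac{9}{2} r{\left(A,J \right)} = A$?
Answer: $\frac{91963}{363} \approx 253.34$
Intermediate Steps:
$r{\left(A,J \right)} = \frac{2 A}{9}$
$p{\left(E,H \right)} = \frac{2 H}{9}$
$o{\left(Q \right)} = - \frac{Q}{6}$ ($o{\left(Q \right)} = Q \left(- \frac{1}{6}\right) = - \frac{Q}{6}$)
$C{\left(K,F \right)} = K^{2} - 49 F - \frac{K}{6}$ ($C{\left(K,F \right)} = \left(K K - 49 F\right) - \frac{K}{6} = \left(K^{2} - 49 F\right) - \frac{K}{6} = K^{2} - 49 F - \frac{K}{6}$)
$m = - \frac{1}{121}$ ($m = \frac{2}{-3 - 239} = \frac{2}{-242} = 2 \left(- \frac{1}{242}\right) = - \frac{1}{121} \approx -0.0082645$)
$C{\left(16,p{\left(2,0 \right)} \right)} - m = \left(16^{2} - 49 \cdot \frac{2}{9} \cdot 0 - \frac{8}{3}\right) - - \frac{1}{121} = \left(256 - 0 - \frac{8}{3}\right) + \frac{1}{121} = \left(256 + 0 - \frac{8}{3}\right) + \frac{1}{121} = \frac{760}{3} + \frac{1}{121} = \frac{91963}{363}$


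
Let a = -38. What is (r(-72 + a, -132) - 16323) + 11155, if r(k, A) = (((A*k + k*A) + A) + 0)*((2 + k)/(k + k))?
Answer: 45116/5 ≈ 9023.2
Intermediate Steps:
r(k, A) = (2 + k)*(A + 2*A*k)/(2*k) (r(k, A) = (((A*k + A*k) + A) + 0)*((2 + k)/((2*k))) = ((2*A*k + A) + 0)*((2 + k)*(1/(2*k))) = ((A + 2*A*k) + 0)*((2 + k)/(2*k)) = (A + 2*A*k)*((2 + k)/(2*k)) = (2 + k)*(A + 2*A*k)/(2*k))
(r(-72 + a, -132) - 16323) + 11155 = (((5/2)*(-132) - 132*(-72 - 38) - 132/(-72 - 38)) - 16323) + 11155 = ((-330 - 132*(-110) - 132/(-110)) - 16323) + 11155 = ((-330 + 14520 - 132*(-1/110)) - 16323) + 11155 = ((-330 + 14520 + 6/5) - 16323) + 11155 = (70956/5 - 16323) + 11155 = -10659/5 + 11155 = 45116/5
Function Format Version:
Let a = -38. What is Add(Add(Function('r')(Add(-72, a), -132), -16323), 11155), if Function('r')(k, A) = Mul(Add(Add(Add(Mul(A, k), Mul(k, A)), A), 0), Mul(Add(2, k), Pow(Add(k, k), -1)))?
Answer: Rational(45116, 5) ≈ 9023.2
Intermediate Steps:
Function('r')(k, A) = Mul(Rational(1, 2), Pow(k, -1), Add(2, k), Add(A, Mul(2, A, k))) (Function('r')(k, A) = Mul(Add(Add(Add(Mul(A, k), Mul(A, k)), A), 0), Mul(Add(2, k), Pow(Mul(2, k), -1))) = Mul(Add(Add(Mul(2, A, k), A), 0), Mul(Add(2, k), Mul(Rational(1, 2), Pow(k, -1)))) = Mul(Add(Add(A, Mul(2, A, k)), 0), Mul(Rational(1, 2), Pow(k, -1), Add(2, k))) = Mul(Add(A, Mul(2, A, k)), Mul(Rational(1, 2), Pow(k, -1), Add(2, k))) = Mul(Rational(1, 2), Pow(k, -1), Add(2, k), Add(A, Mul(2, A, k))))
Add(Add(Function('r')(Add(-72, a), -132), -16323), 11155) = Add(Add(Add(Mul(Rational(5, 2), -132), Mul(-132, Add(-72, -38)), Mul(-132, Pow(Add(-72, -38), -1))), -16323), 11155) = Add(Add(Add(-330, Mul(-132, -110), Mul(-132, Pow(-110, -1))), -16323), 11155) = Add(Add(Add(-330, 14520, Mul(-132, Rational(-1, 110))), -16323), 11155) = Add(Add(Add(-330, 14520, Rational(6, 5)), -16323), 11155) = Add(Add(Rational(70956, 5), -16323), 11155) = Add(Rational(-10659, 5), 11155) = Rational(45116, 5)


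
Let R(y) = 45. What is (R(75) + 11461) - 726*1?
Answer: 10780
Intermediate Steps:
(R(75) + 11461) - 726*1 = (45 + 11461) - 726*1 = 11506 - 726 = 10780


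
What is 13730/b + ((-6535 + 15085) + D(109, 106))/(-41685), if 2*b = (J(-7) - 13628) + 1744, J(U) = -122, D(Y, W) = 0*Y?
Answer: -41577380/16682337 ≈ -2.4923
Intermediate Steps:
D(Y, W) = 0
b = -6003 (b = ((-122 - 13628) + 1744)/2 = (-13750 + 1744)/2 = (½)*(-12006) = -6003)
13730/b + ((-6535 + 15085) + D(109, 106))/(-41685) = 13730/(-6003) + ((-6535 + 15085) + 0)/(-41685) = 13730*(-1/6003) + (8550 + 0)*(-1/41685) = -13730/6003 + 8550*(-1/41685) = -13730/6003 - 570/2779 = -41577380/16682337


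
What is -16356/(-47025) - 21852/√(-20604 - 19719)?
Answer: 5452/15675 + 7284*I*√40323/13441 ≈ 0.34782 + 108.82*I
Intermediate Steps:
-16356/(-47025) - 21852/√(-20604 - 19719) = -16356*(-1/47025) - 21852*(-I*√40323/40323) = 5452/15675 - 21852*(-I*√40323/40323) = 5452/15675 - (-7284)*I*√40323/13441 = 5452/15675 + 7284*I*√40323/13441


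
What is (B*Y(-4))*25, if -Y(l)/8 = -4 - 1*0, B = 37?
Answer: 29600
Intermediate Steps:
Y(l) = 32 (Y(l) = -8*(-4 - 1*0) = -8*(-4 + 0) = -8*(-4) = 32)
(B*Y(-4))*25 = (37*32)*25 = 1184*25 = 29600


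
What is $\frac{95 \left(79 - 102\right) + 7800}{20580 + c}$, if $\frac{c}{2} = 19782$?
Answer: $\frac{5615}{60144} \approx 0.093359$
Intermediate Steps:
$c = 39564$ ($c = 2 \cdot 19782 = 39564$)
$\frac{95 \left(79 - 102\right) + 7800}{20580 + c} = \frac{95 \left(79 - 102\right) + 7800}{20580 + 39564} = \frac{95 \left(-23\right) + 7800}{60144} = \left(-2185 + 7800\right) \frac{1}{60144} = 5615 \cdot \frac{1}{60144} = \frac{5615}{60144}$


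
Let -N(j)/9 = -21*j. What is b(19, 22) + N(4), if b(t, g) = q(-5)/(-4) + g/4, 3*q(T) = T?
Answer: 9143/12 ≈ 761.92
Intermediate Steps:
N(j) = 189*j (N(j) = -(-189)*j = 189*j)
q(T) = T/3
b(t, g) = 5/12 + g/4 (b(t, g) = ((⅓)*(-5))/(-4) + g/4 = -5/3*(-¼) + g*(¼) = 5/12 + g/4)
b(19, 22) + N(4) = (5/12 + (¼)*22) + 189*4 = (5/12 + 11/2) + 756 = 71/12 + 756 = 9143/12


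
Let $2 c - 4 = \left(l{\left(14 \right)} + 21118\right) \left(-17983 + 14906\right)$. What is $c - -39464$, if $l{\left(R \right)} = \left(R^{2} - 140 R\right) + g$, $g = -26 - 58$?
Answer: $-29607429$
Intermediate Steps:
$g = -84$
$l{\left(R \right)} = -84 + R^{2} - 140 R$ ($l{\left(R \right)} = \left(R^{2} - 140 R\right) - 84 = -84 + R^{2} - 140 R$)
$c = -29646893$ ($c = 2 + \frac{\left(\left(-84 + 14^{2} - 1960\right) + 21118\right) \left(-17983 + 14906\right)}{2} = 2 + \frac{\left(\left(-84 + 196 - 1960\right) + 21118\right) \left(-3077\right)}{2} = 2 + \frac{\left(-1848 + 21118\right) \left(-3077\right)}{2} = 2 + \frac{19270 \left(-3077\right)}{2} = 2 + \frac{1}{2} \left(-59293790\right) = 2 - 29646895 = -29646893$)
$c - -39464 = -29646893 - -39464 = -29646893 + 39464 = -29607429$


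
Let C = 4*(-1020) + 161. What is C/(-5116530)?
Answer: 3919/5116530 ≈ 0.00076595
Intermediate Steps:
C = -3919 (C = -4080 + 161 = -3919)
C/(-5116530) = -3919/(-5116530) = -3919*(-1/5116530) = 3919/5116530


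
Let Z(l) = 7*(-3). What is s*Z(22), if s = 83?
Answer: -1743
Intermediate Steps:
Z(l) = -21
s*Z(22) = 83*(-21) = -1743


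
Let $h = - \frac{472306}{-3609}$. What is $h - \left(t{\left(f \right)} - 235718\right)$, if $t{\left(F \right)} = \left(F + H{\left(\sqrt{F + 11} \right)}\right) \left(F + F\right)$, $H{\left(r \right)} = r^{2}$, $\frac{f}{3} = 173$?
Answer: $- \frac{3078524390}{3609} \approx -8.5301 \cdot 10^{5}$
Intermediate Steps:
$f = 519$ ($f = 3 \cdot 173 = 519$)
$t{\left(F \right)} = 2 F \left(11 + 2 F\right)$ ($t{\left(F \right)} = \left(F + \left(\sqrt{F + 11}\right)^{2}\right) \left(F + F\right) = \left(F + \left(\sqrt{11 + F}\right)^{2}\right) 2 F = \left(F + \left(11 + F\right)\right) 2 F = \left(11 + 2 F\right) 2 F = 2 F \left(11 + 2 F\right)$)
$h = \frac{472306}{3609}$ ($h = \left(-472306\right) \left(- \frac{1}{3609}\right) = \frac{472306}{3609} \approx 130.87$)
$h - \left(t{\left(f \right)} - 235718\right) = \frac{472306}{3609} - \left(2 \cdot 519 \left(11 + 2 \cdot 519\right) - 235718\right) = \frac{472306}{3609} - \left(2 \cdot 519 \left(11 + 1038\right) - 235718\right) = \frac{472306}{3609} - \left(2 \cdot 519 \cdot 1049 - 235718\right) = \frac{472306}{3609} - \left(1088862 - 235718\right) = \frac{472306}{3609} - 853144 = - \frac{3078524390}{3609}$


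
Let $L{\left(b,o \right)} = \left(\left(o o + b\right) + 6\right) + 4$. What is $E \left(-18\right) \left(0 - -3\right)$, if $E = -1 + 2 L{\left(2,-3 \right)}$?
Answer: $-2214$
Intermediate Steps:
$L{\left(b,o \right)} = 10 + b + o^{2}$ ($L{\left(b,o \right)} = \left(\left(o^{2} + b\right) + 6\right) + 4 = \left(\left(b + o^{2}\right) + 6\right) + 4 = \left(6 + b + o^{2}\right) + 4 = 10 + b + o^{2}$)
$E = 41$ ($E = -1 + 2 \left(10 + 2 + \left(-3\right)^{2}\right) = -1 + 2 \left(10 + 2 + 9\right) = -1 + 2 \cdot 21 = -1 + 42 = 41$)
$E \left(-18\right) \left(0 - -3\right) = 41 \left(-18\right) \left(0 - -3\right) = - 738 \left(0 + 3\right) = \left(-738\right) 3 = -2214$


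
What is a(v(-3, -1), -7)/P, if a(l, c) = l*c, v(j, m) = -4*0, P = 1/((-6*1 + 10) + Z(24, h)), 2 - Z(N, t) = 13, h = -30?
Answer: 0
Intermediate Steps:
Z(N, t) = -11 (Z(N, t) = 2 - 1*13 = 2 - 13 = -11)
P = -⅐ (P = 1/((-6*1 + 10) - 11) = 1/((-6 + 10) - 11) = 1/(4 - 11) = 1/(-7) = -⅐ ≈ -0.14286)
v(j, m) = 0
a(l, c) = c*l
a(v(-3, -1), -7)/P = (-7*0)/(-⅐) = 0*(-7) = 0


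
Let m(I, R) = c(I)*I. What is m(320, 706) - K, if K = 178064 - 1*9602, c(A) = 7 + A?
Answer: -63822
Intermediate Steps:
m(I, R) = I*(7 + I) (m(I, R) = (7 + I)*I = I*(7 + I))
K = 168462 (K = 178064 - 9602 = 168462)
m(320, 706) - K = 320*(7 + 320) - 1*168462 = 320*327 - 168462 = 104640 - 168462 = -63822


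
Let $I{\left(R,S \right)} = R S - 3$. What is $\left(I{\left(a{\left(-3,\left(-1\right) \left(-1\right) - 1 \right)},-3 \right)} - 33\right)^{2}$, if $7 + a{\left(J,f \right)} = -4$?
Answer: $9$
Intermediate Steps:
$a{\left(J,f \right)} = -11$ ($a{\left(J,f \right)} = -7 - 4 = -11$)
$I{\left(R,S \right)} = -3 + R S$
$\left(I{\left(a{\left(-3,\left(-1\right) \left(-1\right) - 1 \right)},-3 \right)} - 33\right)^{2} = \left(\left(-3 - -33\right) - 33\right)^{2} = \left(\left(-3 + 33\right) - 33\right)^{2} = \left(30 - 33\right)^{2} = \left(-3\right)^{2} = 9$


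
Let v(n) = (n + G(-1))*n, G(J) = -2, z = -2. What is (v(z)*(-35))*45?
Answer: -12600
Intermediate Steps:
v(n) = n*(-2 + n) (v(n) = (n - 2)*n = (-2 + n)*n = n*(-2 + n))
(v(z)*(-35))*45 = (-2*(-2 - 2)*(-35))*45 = (-2*(-4)*(-35))*45 = (8*(-35))*45 = -280*45 = -12600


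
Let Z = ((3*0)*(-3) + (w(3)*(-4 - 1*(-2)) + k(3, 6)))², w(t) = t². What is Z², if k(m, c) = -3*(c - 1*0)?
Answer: 1679616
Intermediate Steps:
k(m, c) = -3*c (k(m, c) = -3*(c + 0) = -3*c)
Z = 1296 (Z = ((3*0)*(-3) + (3²*(-4 - 1*(-2)) - 3*6))² = (0*(-3) + (9*(-4 + 2) - 18))² = (0 + (9*(-2) - 18))² = (0 + (-18 - 18))² = (0 - 36)² = (-36)² = 1296)
Z² = 1296² = 1679616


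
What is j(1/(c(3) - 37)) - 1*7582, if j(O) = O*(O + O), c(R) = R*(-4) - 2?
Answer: -19720780/2601 ≈ -7582.0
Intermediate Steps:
c(R) = -2 - 4*R (c(R) = -4*R - 2 = -2 - 4*R)
j(O) = 2*O**2 (j(O) = O*(2*O) = 2*O**2)
j(1/(c(3) - 37)) - 1*7582 = 2*(1/((-2 - 4*3) - 37))**2 - 1*7582 = 2*(1/((-2 - 12) - 37))**2 - 7582 = 2*(1/(-14 - 37))**2 - 7582 = 2*(1/(-51))**2 - 7582 = 2*(-1/51)**2 - 7582 = 2*(1/2601) - 7582 = 2/2601 - 7582 = -19720780/2601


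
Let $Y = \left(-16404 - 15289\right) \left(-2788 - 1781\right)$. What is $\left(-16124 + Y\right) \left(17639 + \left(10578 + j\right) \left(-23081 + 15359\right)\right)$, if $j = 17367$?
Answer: $-31241692798953643$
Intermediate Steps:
$Y = 144805317$ ($Y = \left(-31693\right) \left(-4569\right) = 144805317$)
$\left(-16124 + Y\right) \left(17639 + \left(10578 + j\right) \left(-23081 + 15359\right)\right) = \left(-16124 + 144805317\right) \left(17639 + \left(10578 + 17367\right) \left(-23081 + 15359\right)\right) = 144789193 \left(17639 + 27945 \left(-7722\right)\right) = 144789193 \left(17639 - 215791290\right) = 144789193 \left(-215773651\right) = -31241692798953643$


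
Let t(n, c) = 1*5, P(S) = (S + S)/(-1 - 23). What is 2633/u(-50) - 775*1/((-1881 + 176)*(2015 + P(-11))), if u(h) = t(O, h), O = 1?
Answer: 700644233/1330505 ≈ 526.60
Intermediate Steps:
P(S) = -S/12 (P(S) = (2*S)/(-24) = (2*S)*(-1/24) = -S/12)
t(n, c) = 5
u(h) = 5
2633/u(-50) - 775*1/((-1881 + 176)*(2015 + P(-11))) = 2633/5 - 775*1/((-1881 + 176)*(2015 - 1/12*(-11))) = 2633*(⅕) - 775*(-1/(1705*(2015 + 11/12))) = 2633/5 - 775/((-1705*24191/12)) = 2633/5 - 775/(-41245655/12) = 2633/5 - 775*(-12/41245655) = 2633/5 + 60/266101 = 700644233/1330505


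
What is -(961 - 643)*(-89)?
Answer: 28302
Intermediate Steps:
-(961 - 643)*(-89) = -318*(-89) = -1*(-28302) = 28302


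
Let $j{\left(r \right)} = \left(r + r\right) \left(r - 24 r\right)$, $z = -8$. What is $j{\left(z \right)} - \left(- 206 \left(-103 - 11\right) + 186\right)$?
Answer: $-26614$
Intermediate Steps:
$j{\left(r \right)} = - 46 r^{2}$ ($j{\left(r \right)} = 2 r \left(- 23 r\right) = - 46 r^{2}$)
$j{\left(z \right)} - \left(- 206 \left(-103 - 11\right) + 186\right) = - 46 \left(-8\right)^{2} - \left(- 206 \left(-103 - 11\right) + 186\right) = \left(-46\right) 64 - \left(\left(-206\right) \left(-114\right) + 186\right) = -2944 - \left(23484 + 186\right) = -2944 - 23670 = -26614$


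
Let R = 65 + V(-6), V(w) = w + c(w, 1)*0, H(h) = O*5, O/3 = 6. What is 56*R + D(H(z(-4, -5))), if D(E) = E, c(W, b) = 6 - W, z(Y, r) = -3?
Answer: 3394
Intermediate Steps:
O = 18 (O = 3*6 = 18)
H(h) = 90 (H(h) = 18*5 = 90)
V(w) = w (V(w) = w + (6 - w)*0 = w + 0 = w)
R = 59 (R = 65 - 6 = 59)
56*R + D(H(z(-4, -5))) = 56*59 + 90 = 3304 + 90 = 3394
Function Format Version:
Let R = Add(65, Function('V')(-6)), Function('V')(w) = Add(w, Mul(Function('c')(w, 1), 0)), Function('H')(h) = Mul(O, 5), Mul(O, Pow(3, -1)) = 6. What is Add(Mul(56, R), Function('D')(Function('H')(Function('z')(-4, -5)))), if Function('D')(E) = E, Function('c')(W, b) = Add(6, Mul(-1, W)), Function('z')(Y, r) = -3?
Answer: 3394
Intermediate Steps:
O = 18 (O = Mul(3, 6) = 18)
Function('H')(h) = 90 (Function('H')(h) = Mul(18, 5) = 90)
Function('V')(w) = w (Function('V')(w) = Add(w, Mul(Add(6, Mul(-1, w)), 0)) = Add(w, 0) = w)
R = 59 (R = Add(65, -6) = 59)
Add(Mul(56, R), Function('D')(Function('H')(Function('z')(-4, -5)))) = Add(Mul(56, 59), 90) = Add(3304, 90) = 3394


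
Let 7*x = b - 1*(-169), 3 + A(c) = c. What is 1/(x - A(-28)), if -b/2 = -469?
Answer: 7/1324 ≈ 0.0052870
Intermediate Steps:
b = 938 (b = -2*(-469) = 938)
A(c) = -3 + c
x = 1107/7 (x = (938 - 1*(-169))/7 = (938 + 169)/7 = (⅐)*1107 = 1107/7 ≈ 158.14)
1/(x - A(-28)) = 1/(1107/7 - (-3 - 28)) = 1/(1107/7 - 1*(-31)) = 1/(1107/7 + 31) = 1/(1324/7) = 7/1324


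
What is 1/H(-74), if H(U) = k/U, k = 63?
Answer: -74/63 ≈ -1.1746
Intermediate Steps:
H(U) = 63/U
1/H(-74) = 1/(63/(-74)) = 1/(63*(-1/74)) = 1/(-63/74) = -74/63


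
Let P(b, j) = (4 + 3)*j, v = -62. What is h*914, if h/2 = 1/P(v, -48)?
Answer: -457/84 ≈ -5.4405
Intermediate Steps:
P(b, j) = 7*j
h = -1/168 (h = 2/((7*(-48))) = 2/(-336) = 2*(-1/336) = -1/168 ≈ -0.0059524)
h*914 = -1/168*914 = -457/84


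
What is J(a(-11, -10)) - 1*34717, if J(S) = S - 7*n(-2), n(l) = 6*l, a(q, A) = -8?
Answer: -34641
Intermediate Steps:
J(S) = 84 + S (J(S) = S - 42*(-2) = S - 7*(-12) = S + 84 = 84 + S)
J(a(-11, -10)) - 1*34717 = (84 - 8) - 1*34717 = 76 - 34717 = -34641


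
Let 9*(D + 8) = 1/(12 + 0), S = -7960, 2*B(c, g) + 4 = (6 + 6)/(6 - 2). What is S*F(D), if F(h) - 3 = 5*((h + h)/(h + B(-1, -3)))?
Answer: -90592760/917 ≈ -98793.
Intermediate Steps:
B(c, g) = -1/2 (B(c, g) = -2 + ((6 + 6)/(6 - 2))/2 = -2 + (12/4)/2 = -2 + (12*(1/4))/2 = -2 + (1/2)*3 = -2 + 3/2 = -1/2)
D = -863/108 (D = -8 + 1/(9*(12 + 0)) = -8 + (1/9)/12 = -8 + (1/9)*(1/12) = -8 + 1/108 = -863/108 ≈ -7.9907)
F(h) = 3 + 10*h/(-1/2 + h) (F(h) = 3 + 5*((h + h)/(h - 1/2)) = 3 + 5*((2*h)/(-1/2 + h)) = 3 + 5*(2*h/(-1/2 + h)) = 3 + 10*h/(-1/2 + h))
S*F(D) = -7960*(-3 + 26*(-863/108))/(-1 + 2*(-863/108)) = -7960*(-3 - 11219/54)/(-1 - 863/54) = -7960*(-11381)/((-917/54)*54) = -(-429840)*(-11381)/(917*54) = -7960*11381/917 = -90592760/917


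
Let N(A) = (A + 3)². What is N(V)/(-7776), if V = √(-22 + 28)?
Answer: -(3 + √6)²/7776 ≈ -0.0038191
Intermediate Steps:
V = √6 ≈ 2.4495
N(A) = (3 + A)²
N(V)/(-7776) = (3 + √6)²/(-7776) = (3 + √6)²*(-1/7776) = -(3 + √6)²/7776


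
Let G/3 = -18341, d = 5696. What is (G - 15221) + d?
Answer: -64548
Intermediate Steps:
G = -55023 (G = 3*(-18341) = -55023)
(G - 15221) + d = (-55023 - 15221) + 5696 = -70244 + 5696 = -64548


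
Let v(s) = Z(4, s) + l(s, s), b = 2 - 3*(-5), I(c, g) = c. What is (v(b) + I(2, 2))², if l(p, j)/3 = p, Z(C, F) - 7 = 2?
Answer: 3844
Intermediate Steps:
Z(C, F) = 9 (Z(C, F) = 7 + 2 = 9)
l(p, j) = 3*p
b = 17 (b = 2 + 15 = 17)
v(s) = 9 + 3*s
(v(b) + I(2, 2))² = ((9 + 3*17) + 2)² = ((9 + 51) + 2)² = (60 + 2)² = 62² = 3844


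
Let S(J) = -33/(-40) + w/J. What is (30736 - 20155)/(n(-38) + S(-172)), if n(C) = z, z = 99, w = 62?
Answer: 18199320/171079 ≈ 106.38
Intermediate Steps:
n(C) = 99
S(J) = 33/40 + 62/J (S(J) = -33/(-40) + 62/J = -33*(-1/40) + 62/J = 33/40 + 62/J)
(30736 - 20155)/(n(-38) + S(-172)) = (30736 - 20155)/(99 + (33/40 + 62/(-172))) = 10581/(99 + (33/40 + 62*(-1/172))) = 10581/(99 + (33/40 - 31/86)) = 10581/(99 + 799/1720) = 10581/(171079/1720) = 10581*(1720/171079) = 18199320/171079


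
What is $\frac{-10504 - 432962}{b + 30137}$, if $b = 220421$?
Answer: $- \frac{221733}{125279} \approx -1.7699$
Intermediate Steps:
$\frac{-10504 - 432962}{b + 30137} = \frac{-10504 - 432962}{220421 + 30137} = - \frac{443466}{250558} = \left(-443466\right) \frac{1}{250558} = - \frac{221733}{125279}$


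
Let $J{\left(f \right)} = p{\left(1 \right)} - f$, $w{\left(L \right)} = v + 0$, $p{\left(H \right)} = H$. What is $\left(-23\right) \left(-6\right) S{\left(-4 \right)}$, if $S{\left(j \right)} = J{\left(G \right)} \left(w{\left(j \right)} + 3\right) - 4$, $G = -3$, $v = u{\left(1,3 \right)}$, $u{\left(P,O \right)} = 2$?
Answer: $2208$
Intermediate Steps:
$v = 2$
$w{\left(L \right)} = 2$ ($w{\left(L \right)} = 2 + 0 = 2$)
$J{\left(f \right)} = 1 - f$
$S{\left(j \right)} = 16$ ($S{\left(j \right)} = \left(1 - -3\right) \left(2 + 3\right) - 4 = \left(1 + 3\right) 5 - 4 = 4 \cdot 5 - 4 = 20 - 4 = 16$)
$\left(-23\right) \left(-6\right) S{\left(-4 \right)} = \left(-23\right) \left(-6\right) 16 = 138 \cdot 16 = 2208$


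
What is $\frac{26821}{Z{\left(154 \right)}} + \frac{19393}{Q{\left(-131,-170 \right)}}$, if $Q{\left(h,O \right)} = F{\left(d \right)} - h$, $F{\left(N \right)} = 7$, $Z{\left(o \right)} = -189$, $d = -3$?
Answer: $- \frac{12007}{8694} \approx -1.3811$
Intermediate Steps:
$Q{\left(h,O \right)} = 7 - h$
$\frac{26821}{Z{\left(154 \right)}} + \frac{19393}{Q{\left(-131,-170 \right)}} = \frac{26821}{-189} + \frac{19393}{7 - -131} = 26821 \left(- \frac{1}{189}\right) + \frac{19393}{7 + 131} = - \frac{26821}{189} + \frac{19393}{138} = - \frac{12007}{8694}$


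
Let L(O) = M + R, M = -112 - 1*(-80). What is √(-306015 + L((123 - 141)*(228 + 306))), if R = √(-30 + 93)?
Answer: √(-306047 + 3*√7) ≈ 553.21*I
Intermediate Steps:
R = 3*√7 (R = √63 = 3*√7 ≈ 7.9373)
M = -32 (M = -112 + 80 = -32)
L(O) = -32 + 3*√7
√(-306015 + L((123 - 141)*(228 + 306))) = √(-306015 + (-32 + 3*√7)) = √(-306047 + 3*√7)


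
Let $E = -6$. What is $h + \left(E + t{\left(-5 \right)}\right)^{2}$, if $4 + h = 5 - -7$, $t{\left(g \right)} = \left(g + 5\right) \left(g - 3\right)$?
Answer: $44$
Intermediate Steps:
$t{\left(g \right)} = \left(-3 + g\right) \left(5 + g\right)$ ($t{\left(g \right)} = \left(5 + g\right) \left(-3 + g\right) = \left(-3 + g\right) \left(5 + g\right)$)
$h = 8$ ($h = -4 + \left(5 - -7\right) = -4 + \left(5 + 7\right) = -4 + 12 = 8$)
$h + \left(E + t{\left(-5 \right)}\right)^{2} = 8 + \left(-6 + \left(-15 + \left(-5\right)^{2} + 2 \left(-5\right)\right)\right)^{2} = 8 + \left(-6 - 0\right)^{2} = 8 + \left(-6 + 0\right)^{2} = 8 + \left(-6\right)^{2} = 8 + 36 = 44$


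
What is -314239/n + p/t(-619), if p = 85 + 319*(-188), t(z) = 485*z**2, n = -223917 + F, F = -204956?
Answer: 58370318879964/79698792663205 ≈ 0.73239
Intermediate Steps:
n = -428873 (n = -223917 - 204956 = -428873)
p = -59887 (p = 85 - 59972 = -59887)
-314239/n + p/t(-619) = -314239/(-428873) - 59887/(485*(-619)**2) = -314239*(-1/428873) - 59887/(485*383161) = 314239/428873 - 59887/185833085 = 58370318879964/79698792663205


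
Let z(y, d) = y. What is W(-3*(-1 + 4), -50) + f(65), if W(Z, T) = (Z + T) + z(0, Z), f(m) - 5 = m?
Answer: 11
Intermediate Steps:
f(m) = 5 + m
W(Z, T) = T + Z (W(Z, T) = (Z + T) + 0 = (T + Z) + 0 = T + Z)
W(-3*(-1 + 4), -50) + f(65) = (-50 - 3*(-1 + 4)) + (5 + 65) = (-50 - 3*3) + 70 = (-50 - 9) + 70 = -59 + 70 = 11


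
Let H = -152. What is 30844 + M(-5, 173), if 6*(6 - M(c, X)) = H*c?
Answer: 92170/3 ≈ 30723.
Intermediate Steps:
M(c, X) = 6 + 76*c/3 (M(c, X) = 6 - (-76)*c/3 = 6 + 76*c/3)
30844 + M(-5, 173) = 30844 + (6 + (76/3)*(-5)) = 30844 + (6 - 380/3) = 30844 - 362/3 = 92170/3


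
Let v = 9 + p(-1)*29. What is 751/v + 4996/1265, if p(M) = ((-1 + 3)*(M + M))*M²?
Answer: -415443/135355 ≈ -3.0693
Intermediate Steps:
p(M) = 4*M³ (p(M) = (2*(2*M))*M² = (4*M)*M² = 4*M³)
v = -107 (v = 9 + (4*(-1)³)*29 = 9 + (4*(-1))*29 = 9 - 4*29 = 9 - 116 = -107)
751/v + 4996/1265 = 751/(-107) + 4996/1265 = 751*(-1/107) + 4996*(1/1265) = -751/107 + 4996/1265 = -415443/135355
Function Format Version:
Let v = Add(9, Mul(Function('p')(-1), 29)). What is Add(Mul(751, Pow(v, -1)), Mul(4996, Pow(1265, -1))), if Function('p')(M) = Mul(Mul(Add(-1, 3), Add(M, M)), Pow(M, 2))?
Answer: Rational(-415443, 135355) ≈ -3.0693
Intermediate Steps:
Function('p')(M) = Mul(4, Pow(M, 3)) (Function('p')(M) = Mul(Mul(2, Mul(2, M)), Pow(M, 2)) = Mul(Mul(4, M), Pow(M, 2)) = Mul(4, Pow(M, 3)))
v = -107 (v = Add(9, Mul(Mul(4, Pow(-1, 3)), 29)) = Add(9, Mul(Mul(4, -1), 29)) = Add(9, Mul(-4, 29)) = Add(9, -116) = -107)
Add(Mul(751, Pow(v, -1)), Mul(4996, Pow(1265, -1))) = Add(Mul(751, Pow(-107, -1)), Mul(4996, Pow(1265, -1))) = Add(Mul(751, Rational(-1, 107)), Mul(4996, Rational(1, 1265))) = Add(Rational(-751, 107), Rational(4996, 1265)) = Rational(-415443, 135355)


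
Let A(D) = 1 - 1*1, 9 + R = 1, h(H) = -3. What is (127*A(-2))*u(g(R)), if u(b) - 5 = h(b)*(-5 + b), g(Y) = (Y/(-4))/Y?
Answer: 0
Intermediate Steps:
R = -8 (R = -9 + 1 = -8)
A(D) = 0 (A(D) = 1 - 1 = 0)
g(Y) = -¼ (g(Y) = (Y*(-¼))/Y = (-Y/4)/Y = -¼)
u(b) = 20 - 3*b (u(b) = 5 - 3*(-5 + b) = 5 + (15 - 3*b) = 20 - 3*b)
(127*A(-2))*u(g(R)) = (127*0)*(20 - 3*(-¼)) = 0*(20 + ¾) = 0*(83/4) = 0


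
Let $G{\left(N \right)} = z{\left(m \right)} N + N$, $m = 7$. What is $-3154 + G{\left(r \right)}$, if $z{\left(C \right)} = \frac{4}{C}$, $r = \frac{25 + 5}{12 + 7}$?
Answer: $- \frac{419152}{133} \approx -3151.5$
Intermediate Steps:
$r = \frac{30}{19} \approx 1.5789$
$G{\left(N \right)} = \frac{11 N}{7}$ ($G{\left(N \right)} = \frac{4}{7} N + N = 4 \cdot \frac{1}{7} N + N = \frac{4 N}{7} + N = \frac{11 N}{7}$)
$-3154 + G{\left(r \right)} = -3154 + \frac{11}{7} \cdot \frac{30}{19} = -3154 + \frac{330}{133} = - \frac{419152}{133}$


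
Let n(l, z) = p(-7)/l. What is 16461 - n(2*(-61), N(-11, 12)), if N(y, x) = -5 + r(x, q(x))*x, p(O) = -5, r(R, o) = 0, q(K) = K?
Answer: 2008237/122 ≈ 16461.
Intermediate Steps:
N(y, x) = -5 (N(y, x) = -5 + 0*x = -5 + 0 = -5)
n(l, z) = -5/l
16461 - n(2*(-61), N(-11, 12)) = 16461 - (-5)/(2*(-61)) = 16461 - (-5)/(-122) = 16461 - (-5)*(-1)/122 = 16461 - 1*5/122 = 16461 - 5/122 = 2008237/122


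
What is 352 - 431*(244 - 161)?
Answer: -35421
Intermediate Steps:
352 - 431*(244 - 161) = 352 - 431*83 = 352 - 35773 = -35421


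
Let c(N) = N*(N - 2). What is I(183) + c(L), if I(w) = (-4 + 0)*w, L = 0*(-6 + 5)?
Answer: -732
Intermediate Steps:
L = 0 (L = 0*(-1) = 0)
c(N) = N*(-2 + N)
I(w) = -4*w
I(183) + c(L) = -4*183 + 0*(-2 + 0) = -732 + 0*(-2) = -732 + 0 = -732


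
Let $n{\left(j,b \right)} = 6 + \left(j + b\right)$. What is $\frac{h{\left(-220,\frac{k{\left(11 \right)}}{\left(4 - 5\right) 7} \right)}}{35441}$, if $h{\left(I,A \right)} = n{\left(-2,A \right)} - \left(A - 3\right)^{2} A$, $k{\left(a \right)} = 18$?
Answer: $\frac{27868}{12156263} \approx 0.0022925$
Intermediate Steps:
$n{\left(j,b \right)} = 6 + b + j$ ($n{\left(j,b \right)} = 6 + \left(b + j\right) = 6 + b + j$)
$h{\left(I,A \right)} = 4 + A - A \left(-3 + A\right)^{2}$ ($h{\left(I,A \right)} = \left(6 + A - 2\right) - \left(A - 3\right)^{2} A = \left(4 + A\right) - \left(-3 + A\right)^{2} A = \left(4 + A\right) - A \left(-3 + A\right)^{2} = 4 + A - A \left(-3 + A\right)^{2}$)
$\frac{h{\left(-220,\frac{k{\left(11 \right)}}{\left(4 - 5\right) 7} \right)}}{35441} = \frac{4 + \frac{18}{\left(4 - 5\right) 7} - \frac{18}{\left(4 - 5\right) 7} \left(-3 + \frac{18}{\left(4 - 5\right) 7}\right)^{2}}{35441} = \left(4 + \frac{18}{\left(-1\right) 7} - \frac{18}{\left(-1\right) 7} \left(-3 + \frac{18}{\left(-1\right) 7}\right)^{2}\right) \frac{1}{35441} = \left(4 + \frac{18}{-7} - \frac{18}{-7} \left(-3 + \frac{18}{-7}\right)^{2}\right) \frac{1}{35441} = \left(4 + 18 \left(- \frac{1}{7}\right) - 18 \left(- \frac{1}{7}\right) \left(-3 + 18 \left(- \frac{1}{7}\right)\right)^{2}\right) \frac{1}{35441} = \left(4 - \frac{18}{7} - - \frac{18 \left(-3 - \frac{18}{7}\right)^{2}}{7}\right) \frac{1}{35441} = \left(4 - \frac{18}{7} - - \frac{18 \left(- \frac{39}{7}\right)^{2}}{7}\right) \frac{1}{35441} = \left(4 - \frac{18}{7} - \left(- \frac{18}{7}\right) \frac{1521}{49}\right) \frac{1}{35441} = \left(4 - \frac{18}{7} + \frac{27378}{343}\right) \frac{1}{35441} = \frac{27868}{343} \cdot \frac{1}{35441} = \frac{27868}{12156263}$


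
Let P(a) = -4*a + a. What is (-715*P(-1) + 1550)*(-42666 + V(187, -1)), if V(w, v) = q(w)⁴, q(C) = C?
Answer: -727559035525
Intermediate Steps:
P(a) = -3*a
V(w, v) = w⁴
(-715*P(-1) + 1550)*(-42666 + V(187, -1)) = (-(-2145)*(-1) + 1550)*(-42666 + 187⁴) = (-715*3 + 1550)*(-42666 + 1222830961) = (-2145 + 1550)*1222788295 = -595*1222788295 = -727559035525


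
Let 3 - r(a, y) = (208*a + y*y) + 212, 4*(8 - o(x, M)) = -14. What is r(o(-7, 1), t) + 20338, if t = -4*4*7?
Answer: 5193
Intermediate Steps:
o(x, M) = 23/2 (o(x, M) = 8 - ¼*(-14) = 8 + 7/2 = 23/2)
t = -112 (t = -16*7 = -112)
r(a, y) = -209 - y² - 208*a (r(a, y) = 3 - ((208*a + y*y) + 212) = 3 - ((208*a + y²) + 212) = 3 - ((y² + 208*a) + 212) = 3 - (212 + y² + 208*a) = 3 + (-212 - y² - 208*a) = -209 - y² - 208*a)
r(o(-7, 1), t) + 20338 = (-209 - 1*(-112)² - 208*23/2) + 20338 = (-209 - 1*12544 - 2392) + 20338 = (-209 - 12544 - 2392) + 20338 = -15145 + 20338 = 5193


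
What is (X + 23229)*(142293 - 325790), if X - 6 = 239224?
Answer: -48160439123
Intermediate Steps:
X = 239230 (X = 6 + 239224 = 239230)
(X + 23229)*(142293 - 325790) = (239230 + 23229)*(142293 - 325790) = 262459*(-183497) = -48160439123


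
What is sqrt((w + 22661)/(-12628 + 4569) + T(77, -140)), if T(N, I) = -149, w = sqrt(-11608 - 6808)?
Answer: 2*sqrt(-2464949917 - 8059*I*sqrt(1151))/8059 ≈ 0.00068333 - 12.321*I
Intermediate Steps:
w = 4*I*sqrt(1151) (w = sqrt(-18416) = 4*I*sqrt(1151) ≈ 135.71*I)
sqrt((w + 22661)/(-12628 + 4569) + T(77, -140)) = sqrt((4*I*sqrt(1151) + 22661)/(-12628 + 4569) - 149) = sqrt((22661 + 4*I*sqrt(1151))/(-8059) - 149) = sqrt((22661 + 4*I*sqrt(1151))*(-1/8059) - 149) = sqrt((-22661/8059 - 4*I*sqrt(1151)/8059) - 149) = sqrt(-1223452/8059 - 4*I*sqrt(1151)/8059)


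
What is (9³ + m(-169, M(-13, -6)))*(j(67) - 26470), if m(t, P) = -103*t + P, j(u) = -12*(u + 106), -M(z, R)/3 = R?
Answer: -518224084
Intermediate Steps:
M(z, R) = -3*R
j(u) = -1272 - 12*u (j(u) = -12*(106 + u) = -1272 - 12*u)
m(t, P) = P - 103*t
(9³ + m(-169, M(-13, -6)))*(j(67) - 26470) = (9³ + (-3*(-6) - 103*(-169)))*((-1272 - 12*67) - 26470) = (729 + (18 + 17407))*((-1272 - 804) - 26470) = (729 + 17425)*(-2076 - 26470) = 18154*(-28546) = -518224084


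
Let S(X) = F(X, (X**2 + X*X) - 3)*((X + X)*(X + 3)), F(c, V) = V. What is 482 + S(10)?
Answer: 51702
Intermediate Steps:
S(X) = 2*X*(-3 + 2*X**2)*(3 + X) (S(X) = ((X**2 + X*X) - 3)*((X + X)*(X + 3)) = ((X**2 + X**2) - 3)*((2*X)*(3 + X)) = (2*X**2 - 3)*(2*X*(3 + X)) = (-3 + 2*X**2)*(2*X*(3 + X)) = 2*X*(-3 + 2*X**2)*(3 + X))
482 + S(10) = 482 + 2*10*(-3 + 2*10**2)*(3 + 10) = 482 + 2*10*(-3 + 2*100)*13 = 482 + 2*10*(-3 + 200)*13 = 482 + 2*10*197*13 = 482 + 51220 = 51702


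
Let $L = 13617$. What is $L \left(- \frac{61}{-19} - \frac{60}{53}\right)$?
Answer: $\frac{28500381}{1007} \approx 28302.0$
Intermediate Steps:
$L \left(- \frac{61}{-19} - \frac{60}{53}\right) = 13617 \left(- \frac{61}{-19} - \frac{60}{53}\right) = 13617 \left(\left(-61\right) \left(- \frac{1}{19}\right) - \frac{60}{53}\right) = 13617 \left(\frac{61}{19} - \frac{60}{53}\right) = 13617 \cdot \frac{2093}{1007} = \frac{28500381}{1007}$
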